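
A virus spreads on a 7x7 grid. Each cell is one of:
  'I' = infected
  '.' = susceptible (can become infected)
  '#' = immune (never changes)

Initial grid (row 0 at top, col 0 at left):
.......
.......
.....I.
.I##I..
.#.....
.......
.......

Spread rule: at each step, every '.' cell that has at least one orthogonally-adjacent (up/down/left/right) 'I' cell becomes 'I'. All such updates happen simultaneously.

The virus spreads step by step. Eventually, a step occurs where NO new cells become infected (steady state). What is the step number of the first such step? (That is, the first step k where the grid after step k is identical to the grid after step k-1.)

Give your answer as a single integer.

Step 0 (initial): 3 infected
Step 1: +7 new -> 10 infected
Step 2: +12 new -> 22 infected
Step 3: +12 new -> 34 infected
Step 4: +9 new -> 43 infected
Step 5: +3 new -> 46 infected
Step 6: +0 new -> 46 infected

Answer: 6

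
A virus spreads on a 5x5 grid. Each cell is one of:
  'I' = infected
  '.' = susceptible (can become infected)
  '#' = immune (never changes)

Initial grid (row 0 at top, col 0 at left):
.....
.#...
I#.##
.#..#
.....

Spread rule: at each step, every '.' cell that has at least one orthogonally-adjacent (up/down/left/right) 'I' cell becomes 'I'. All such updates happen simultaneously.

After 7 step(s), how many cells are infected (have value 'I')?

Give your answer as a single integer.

Step 0 (initial): 1 infected
Step 1: +2 new -> 3 infected
Step 2: +2 new -> 5 infected
Step 3: +2 new -> 7 infected
Step 4: +2 new -> 9 infected
Step 5: +4 new -> 13 infected
Step 6: +5 new -> 18 infected
Step 7: +1 new -> 19 infected

Answer: 19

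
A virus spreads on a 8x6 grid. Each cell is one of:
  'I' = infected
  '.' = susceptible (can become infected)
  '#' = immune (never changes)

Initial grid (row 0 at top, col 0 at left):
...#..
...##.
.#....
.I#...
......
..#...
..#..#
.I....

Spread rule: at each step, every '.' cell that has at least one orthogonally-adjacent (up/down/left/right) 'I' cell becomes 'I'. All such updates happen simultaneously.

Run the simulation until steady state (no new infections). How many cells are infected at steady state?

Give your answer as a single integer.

Step 0 (initial): 2 infected
Step 1: +5 new -> 7 infected
Step 2: +6 new -> 13 infected
Step 3: +5 new -> 18 infected
Step 4: +7 new -> 25 infected
Step 5: +6 new -> 31 infected
Step 6: +5 new -> 36 infected
Step 7: +1 new -> 37 infected
Step 8: +1 new -> 38 infected
Step 9: +1 new -> 39 infected
Step 10: +1 new -> 40 infected
Step 11: +0 new -> 40 infected

Answer: 40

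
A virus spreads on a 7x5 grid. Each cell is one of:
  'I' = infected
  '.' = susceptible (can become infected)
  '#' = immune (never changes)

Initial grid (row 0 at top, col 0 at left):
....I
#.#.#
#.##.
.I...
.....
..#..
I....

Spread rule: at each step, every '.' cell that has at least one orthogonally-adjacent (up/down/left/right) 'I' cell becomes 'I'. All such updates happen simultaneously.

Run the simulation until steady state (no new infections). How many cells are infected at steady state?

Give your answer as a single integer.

Step 0 (initial): 3 infected
Step 1: +7 new -> 10 infected
Step 2: +8 new -> 18 infected
Step 3: +4 new -> 22 infected
Step 4: +5 new -> 27 infected
Step 5: +1 new -> 28 infected
Step 6: +0 new -> 28 infected

Answer: 28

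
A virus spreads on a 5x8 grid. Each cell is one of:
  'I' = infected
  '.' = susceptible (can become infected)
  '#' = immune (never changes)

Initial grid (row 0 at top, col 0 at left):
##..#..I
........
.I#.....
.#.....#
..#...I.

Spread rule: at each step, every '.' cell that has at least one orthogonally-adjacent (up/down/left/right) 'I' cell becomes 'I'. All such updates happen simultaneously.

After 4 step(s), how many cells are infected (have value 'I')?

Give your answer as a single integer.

Step 0 (initial): 3 infected
Step 1: +7 new -> 10 infected
Step 2: +9 new -> 19 infected
Step 3: +7 new -> 26 infected
Step 4: +6 new -> 32 infected

Answer: 32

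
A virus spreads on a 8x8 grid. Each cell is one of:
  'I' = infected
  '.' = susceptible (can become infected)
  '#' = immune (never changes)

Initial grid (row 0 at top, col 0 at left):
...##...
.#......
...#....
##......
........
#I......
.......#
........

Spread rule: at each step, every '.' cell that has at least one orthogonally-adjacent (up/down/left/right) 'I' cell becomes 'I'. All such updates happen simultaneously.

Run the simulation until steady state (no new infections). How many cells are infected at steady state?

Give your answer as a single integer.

Step 0 (initial): 1 infected
Step 1: +3 new -> 4 infected
Step 2: +6 new -> 10 infected
Step 3: +6 new -> 16 infected
Step 4: +6 new -> 22 infected
Step 5: +7 new -> 29 infected
Step 6: +9 new -> 38 infected
Step 7: +7 new -> 45 infected
Step 8: +5 new -> 50 infected
Step 9: +3 new -> 53 infected
Step 10: +2 new -> 55 infected
Step 11: +1 new -> 56 infected
Step 12: +0 new -> 56 infected

Answer: 56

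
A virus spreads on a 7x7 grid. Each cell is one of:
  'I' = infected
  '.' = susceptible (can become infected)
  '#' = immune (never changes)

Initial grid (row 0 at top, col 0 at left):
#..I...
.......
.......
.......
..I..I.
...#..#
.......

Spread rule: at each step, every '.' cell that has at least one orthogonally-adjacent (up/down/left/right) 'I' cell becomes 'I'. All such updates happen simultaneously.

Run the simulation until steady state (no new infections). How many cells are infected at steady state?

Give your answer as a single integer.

Answer: 46

Derivation:
Step 0 (initial): 3 infected
Step 1: +11 new -> 14 infected
Step 2: +16 new -> 30 infected
Step 3: +12 new -> 42 infected
Step 4: +4 new -> 46 infected
Step 5: +0 new -> 46 infected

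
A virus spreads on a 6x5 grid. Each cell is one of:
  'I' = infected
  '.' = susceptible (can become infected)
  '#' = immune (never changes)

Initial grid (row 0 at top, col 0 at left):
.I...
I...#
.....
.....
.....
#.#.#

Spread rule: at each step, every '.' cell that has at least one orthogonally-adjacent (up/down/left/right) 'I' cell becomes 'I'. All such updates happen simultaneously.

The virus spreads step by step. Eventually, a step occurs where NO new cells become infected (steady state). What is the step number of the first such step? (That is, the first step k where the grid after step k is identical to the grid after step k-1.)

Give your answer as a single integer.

Step 0 (initial): 2 infected
Step 1: +4 new -> 6 infected
Step 2: +4 new -> 10 infected
Step 3: +5 new -> 15 infected
Step 4: +3 new -> 18 infected
Step 5: +4 new -> 22 infected
Step 6: +2 new -> 24 infected
Step 7: +2 new -> 26 infected
Step 8: +0 new -> 26 infected

Answer: 8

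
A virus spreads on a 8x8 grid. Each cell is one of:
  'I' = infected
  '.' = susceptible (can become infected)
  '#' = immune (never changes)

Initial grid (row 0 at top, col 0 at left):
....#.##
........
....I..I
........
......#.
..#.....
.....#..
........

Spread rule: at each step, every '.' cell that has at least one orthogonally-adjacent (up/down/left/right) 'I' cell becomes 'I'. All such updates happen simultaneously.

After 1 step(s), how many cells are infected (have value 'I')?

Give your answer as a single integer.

Step 0 (initial): 2 infected
Step 1: +7 new -> 9 infected

Answer: 9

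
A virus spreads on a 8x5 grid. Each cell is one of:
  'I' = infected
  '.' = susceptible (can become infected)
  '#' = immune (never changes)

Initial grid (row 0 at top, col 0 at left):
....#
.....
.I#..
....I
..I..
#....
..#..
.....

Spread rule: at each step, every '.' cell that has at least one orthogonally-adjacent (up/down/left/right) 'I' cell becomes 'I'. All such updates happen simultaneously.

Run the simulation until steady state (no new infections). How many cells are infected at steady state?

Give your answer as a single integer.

Step 0 (initial): 3 infected
Step 1: +10 new -> 13 infected
Step 2: +10 new -> 23 infected
Step 3: +6 new -> 29 infected
Step 4: +5 new -> 34 infected
Step 5: +2 new -> 36 infected
Step 6: +0 new -> 36 infected

Answer: 36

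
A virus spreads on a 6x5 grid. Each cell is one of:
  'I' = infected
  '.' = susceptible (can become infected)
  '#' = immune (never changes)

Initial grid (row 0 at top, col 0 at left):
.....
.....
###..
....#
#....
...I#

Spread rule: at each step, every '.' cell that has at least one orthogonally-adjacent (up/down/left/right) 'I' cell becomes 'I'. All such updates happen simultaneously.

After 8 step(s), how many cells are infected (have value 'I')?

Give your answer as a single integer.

Step 0 (initial): 1 infected
Step 1: +2 new -> 3 infected
Step 2: +4 new -> 7 infected
Step 3: +4 new -> 11 infected
Step 4: +3 new -> 14 infected
Step 5: +4 new -> 18 infected
Step 6: +3 new -> 21 infected
Step 7: +2 new -> 23 infected
Step 8: +1 new -> 24 infected

Answer: 24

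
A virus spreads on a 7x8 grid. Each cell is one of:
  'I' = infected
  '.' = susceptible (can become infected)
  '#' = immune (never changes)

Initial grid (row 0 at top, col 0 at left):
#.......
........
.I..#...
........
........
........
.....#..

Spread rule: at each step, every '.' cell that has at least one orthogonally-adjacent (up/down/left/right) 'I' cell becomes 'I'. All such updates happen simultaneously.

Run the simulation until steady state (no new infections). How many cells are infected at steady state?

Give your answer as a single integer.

Answer: 53

Derivation:
Step 0 (initial): 1 infected
Step 1: +4 new -> 5 infected
Step 2: +7 new -> 12 infected
Step 3: +6 new -> 18 infected
Step 4: +7 new -> 25 infected
Step 5: +7 new -> 32 infected
Step 6: +7 new -> 39 infected
Step 7: +7 new -> 46 infected
Step 8: +4 new -> 50 infected
Step 9: +2 new -> 52 infected
Step 10: +1 new -> 53 infected
Step 11: +0 new -> 53 infected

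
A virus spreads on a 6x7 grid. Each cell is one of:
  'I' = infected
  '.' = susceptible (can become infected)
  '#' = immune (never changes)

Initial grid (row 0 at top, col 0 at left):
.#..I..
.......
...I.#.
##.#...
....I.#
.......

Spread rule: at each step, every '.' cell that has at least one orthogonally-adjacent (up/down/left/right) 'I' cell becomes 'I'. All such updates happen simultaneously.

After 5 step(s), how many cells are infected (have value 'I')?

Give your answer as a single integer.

Answer: 36

Derivation:
Step 0 (initial): 3 infected
Step 1: +10 new -> 13 infected
Step 2: +10 new -> 23 infected
Step 3: +7 new -> 30 infected
Step 4: +4 new -> 34 infected
Step 5: +2 new -> 36 infected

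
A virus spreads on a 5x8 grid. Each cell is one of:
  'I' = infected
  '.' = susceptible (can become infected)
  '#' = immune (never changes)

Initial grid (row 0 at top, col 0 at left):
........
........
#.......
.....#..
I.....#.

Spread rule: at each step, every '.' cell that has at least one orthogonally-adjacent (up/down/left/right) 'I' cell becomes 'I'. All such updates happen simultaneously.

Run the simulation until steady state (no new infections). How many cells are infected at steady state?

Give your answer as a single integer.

Step 0 (initial): 1 infected
Step 1: +2 new -> 3 infected
Step 2: +2 new -> 5 infected
Step 3: +3 new -> 8 infected
Step 4: +4 new -> 12 infected
Step 5: +6 new -> 18 infected
Step 6: +4 new -> 22 infected
Step 7: +3 new -> 25 infected
Step 8: +3 new -> 28 infected
Step 9: +4 new -> 32 infected
Step 10: +3 new -> 35 infected
Step 11: +2 new -> 37 infected
Step 12: +0 new -> 37 infected

Answer: 37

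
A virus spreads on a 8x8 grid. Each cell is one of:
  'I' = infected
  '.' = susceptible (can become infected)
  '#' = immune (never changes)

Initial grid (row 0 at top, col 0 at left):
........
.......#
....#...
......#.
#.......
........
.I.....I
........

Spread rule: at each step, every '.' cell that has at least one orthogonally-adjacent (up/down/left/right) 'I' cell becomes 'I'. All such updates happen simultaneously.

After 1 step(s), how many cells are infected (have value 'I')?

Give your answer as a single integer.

Answer: 9

Derivation:
Step 0 (initial): 2 infected
Step 1: +7 new -> 9 infected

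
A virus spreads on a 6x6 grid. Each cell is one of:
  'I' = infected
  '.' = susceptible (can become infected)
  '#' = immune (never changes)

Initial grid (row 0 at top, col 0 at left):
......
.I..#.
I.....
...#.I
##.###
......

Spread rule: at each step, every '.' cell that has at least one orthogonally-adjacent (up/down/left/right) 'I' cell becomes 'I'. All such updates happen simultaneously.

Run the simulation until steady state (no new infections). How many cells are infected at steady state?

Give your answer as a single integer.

Step 0 (initial): 3 infected
Step 1: +7 new -> 10 infected
Step 2: +7 new -> 17 infected
Step 3: +4 new -> 21 infected
Step 4: +2 new -> 23 infected
Step 5: +1 new -> 24 infected
Step 6: +2 new -> 26 infected
Step 7: +2 new -> 28 infected
Step 8: +1 new -> 29 infected
Step 9: +0 new -> 29 infected

Answer: 29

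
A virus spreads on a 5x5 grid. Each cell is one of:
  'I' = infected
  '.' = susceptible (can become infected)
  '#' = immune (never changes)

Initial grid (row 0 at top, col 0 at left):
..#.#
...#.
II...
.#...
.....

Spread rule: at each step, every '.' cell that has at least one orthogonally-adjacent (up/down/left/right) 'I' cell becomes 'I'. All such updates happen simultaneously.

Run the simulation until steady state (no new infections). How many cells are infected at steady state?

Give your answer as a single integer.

Answer: 20

Derivation:
Step 0 (initial): 2 infected
Step 1: +4 new -> 6 infected
Step 2: +6 new -> 12 infected
Step 3: +4 new -> 16 infected
Step 4: +3 new -> 19 infected
Step 5: +1 new -> 20 infected
Step 6: +0 new -> 20 infected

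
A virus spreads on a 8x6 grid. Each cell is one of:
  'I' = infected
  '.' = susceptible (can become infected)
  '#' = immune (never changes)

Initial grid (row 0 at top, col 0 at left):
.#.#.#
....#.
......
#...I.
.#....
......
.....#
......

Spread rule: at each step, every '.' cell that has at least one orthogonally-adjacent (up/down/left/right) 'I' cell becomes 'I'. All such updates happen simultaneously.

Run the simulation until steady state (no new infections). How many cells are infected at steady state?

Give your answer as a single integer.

Answer: 40

Derivation:
Step 0 (initial): 1 infected
Step 1: +4 new -> 5 infected
Step 2: +6 new -> 11 infected
Step 3: +8 new -> 19 infected
Step 4: +5 new -> 24 infected
Step 5: +7 new -> 31 infected
Step 6: +4 new -> 35 infected
Step 7: +4 new -> 39 infected
Step 8: +1 new -> 40 infected
Step 9: +0 new -> 40 infected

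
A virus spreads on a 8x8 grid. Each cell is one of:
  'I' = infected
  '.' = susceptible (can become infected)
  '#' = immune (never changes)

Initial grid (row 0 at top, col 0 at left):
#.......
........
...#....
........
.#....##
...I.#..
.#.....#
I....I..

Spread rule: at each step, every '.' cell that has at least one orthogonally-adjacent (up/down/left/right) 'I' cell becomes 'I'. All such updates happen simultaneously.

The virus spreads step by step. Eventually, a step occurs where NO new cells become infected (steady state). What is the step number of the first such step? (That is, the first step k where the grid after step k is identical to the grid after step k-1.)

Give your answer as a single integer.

Step 0 (initial): 3 infected
Step 1: +9 new -> 12 infected
Step 2: +11 new -> 23 infected
Step 3: +5 new -> 28 infected
Step 4: +6 new -> 34 infected
Step 5: +6 new -> 40 infected
Step 6: +8 new -> 48 infected
Step 7: +5 new -> 53 infected
Step 8: +2 new -> 55 infected
Step 9: +1 new -> 56 infected
Step 10: +0 new -> 56 infected

Answer: 10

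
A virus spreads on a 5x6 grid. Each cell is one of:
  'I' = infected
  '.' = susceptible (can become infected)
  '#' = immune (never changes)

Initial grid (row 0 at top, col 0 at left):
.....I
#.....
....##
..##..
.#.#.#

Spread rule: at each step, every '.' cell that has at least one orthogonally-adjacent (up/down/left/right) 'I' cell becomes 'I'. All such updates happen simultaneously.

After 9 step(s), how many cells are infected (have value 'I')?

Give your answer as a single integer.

Step 0 (initial): 1 infected
Step 1: +2 new -> 3 infected
Step 2: +2 new -> 5 infected
Step 3: +2 new -> 7 infected
Step 4: +3 new -> 10 infected
Step 5: +3 new -> 13 infected
Step 6: +1 new -> 14 infected
Step 7: +2 new -> 16 infected
Step 8: +1 new -> 17 infected
Step 9: +1 new -> 18 infected

Answer: 18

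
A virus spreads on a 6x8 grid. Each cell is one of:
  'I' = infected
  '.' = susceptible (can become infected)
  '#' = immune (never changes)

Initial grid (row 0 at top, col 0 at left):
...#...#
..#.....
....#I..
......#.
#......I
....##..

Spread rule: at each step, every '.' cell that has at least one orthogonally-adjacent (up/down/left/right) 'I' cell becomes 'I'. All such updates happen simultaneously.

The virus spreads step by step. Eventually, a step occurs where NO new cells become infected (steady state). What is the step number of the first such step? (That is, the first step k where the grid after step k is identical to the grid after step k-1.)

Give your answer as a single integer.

Step 0 (initial): 2 infected
Step 1: +6 new -> 8 infected
Step 2: +7 new -> 15 infected
Step 3: +6 new -> 21 infected
Step 4: +3 new -> 24 infected
Step 5: +4 new -> 28 infected
Step 6: +4 new -> 32 infected
Step 7: +3 new -> 35 infected
Step 8: +3 new -> 38 infected
Step 9: +2 new -> 40 infected
Step 10: +0 new -> 40 infected

Answer: 10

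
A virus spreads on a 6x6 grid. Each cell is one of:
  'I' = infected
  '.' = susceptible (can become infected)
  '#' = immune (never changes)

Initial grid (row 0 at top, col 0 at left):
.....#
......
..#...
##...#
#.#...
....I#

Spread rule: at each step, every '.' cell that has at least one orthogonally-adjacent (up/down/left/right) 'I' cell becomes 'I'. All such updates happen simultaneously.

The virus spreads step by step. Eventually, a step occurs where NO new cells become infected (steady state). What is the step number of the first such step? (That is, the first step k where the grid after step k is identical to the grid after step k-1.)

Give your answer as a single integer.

Step 0 (initial): 1 infected
Step 1: +2 new -> 3 infected
Step 2: +4 new -> 7 infected
Step 3: +3 new -> 10 infected
Step 4: +6 new -> 16 infected
Step 5: +3 new -> 19 infected
Step 6: +2 new -> 21 infected
Step 7: +2 new -> 23 infected
Step 8: +3 new -> 26 infected
Step 9: +2 new -> 28 infected
Step 10: +0 new -> 28 infected

Answer: 10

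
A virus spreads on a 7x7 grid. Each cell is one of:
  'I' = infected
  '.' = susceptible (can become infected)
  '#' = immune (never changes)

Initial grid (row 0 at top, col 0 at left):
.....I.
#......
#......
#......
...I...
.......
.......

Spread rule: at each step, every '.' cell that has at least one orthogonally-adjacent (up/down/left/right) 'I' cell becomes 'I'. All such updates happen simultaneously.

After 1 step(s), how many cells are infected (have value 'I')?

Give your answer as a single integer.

Step 0 (initial): 2 infected
Step 1: +7 new -> 9 infected

Answer: 9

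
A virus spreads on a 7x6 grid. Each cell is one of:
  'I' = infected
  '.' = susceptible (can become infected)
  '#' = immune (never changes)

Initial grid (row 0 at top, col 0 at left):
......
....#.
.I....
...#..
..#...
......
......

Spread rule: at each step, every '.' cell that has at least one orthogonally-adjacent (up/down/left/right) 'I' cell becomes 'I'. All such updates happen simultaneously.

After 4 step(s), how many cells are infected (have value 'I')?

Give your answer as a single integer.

Step 0 (initial): 1 infected
Step 1: +4 new -> 5 infected
Step 2: +7 new -> 12 infected
Step 3: +6 new -> 18 infected
Step 4: +6 new -> 24 infected

Answer: 24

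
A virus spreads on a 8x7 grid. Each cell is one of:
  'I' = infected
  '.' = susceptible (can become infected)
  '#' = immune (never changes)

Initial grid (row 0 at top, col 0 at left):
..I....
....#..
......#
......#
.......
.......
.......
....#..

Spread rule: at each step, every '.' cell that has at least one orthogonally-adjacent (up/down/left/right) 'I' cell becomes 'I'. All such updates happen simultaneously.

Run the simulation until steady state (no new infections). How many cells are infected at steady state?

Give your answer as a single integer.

Step 0 (initial): 1 infected
Step 1: +3 new -> 4 infected
Step 2: +5 new -> 9 infected
Step 3: +5 new -> 14 infected
Step 4: +7 new -> 21 infected
Step 5: +7 new -> 28 infected
Step 6: +6 new -> 34 infected
Step 7: +6 new -> 40 infected
Step 8: +6 new -> 46 infected
Step 9: +3 new -> 49 infected
Step 10: +2 new -> 51 infected
Step 11: +1 new -> 52 infected
Step 12: +0 new -> 52 infected

Answer: 52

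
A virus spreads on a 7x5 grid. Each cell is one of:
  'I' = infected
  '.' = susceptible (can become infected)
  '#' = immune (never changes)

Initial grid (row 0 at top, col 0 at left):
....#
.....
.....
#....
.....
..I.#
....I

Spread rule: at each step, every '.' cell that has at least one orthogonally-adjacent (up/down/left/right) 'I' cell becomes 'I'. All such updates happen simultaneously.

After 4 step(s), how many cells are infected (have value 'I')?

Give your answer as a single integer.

Step 0 (initial): 2 infected
Step 1: +5 new -> 7 infected
Step 2: +5 new -> 12 infected
Step 3: +6 new -> 18 infected
Step 4: +4 new -> 22 infected

Answer: 22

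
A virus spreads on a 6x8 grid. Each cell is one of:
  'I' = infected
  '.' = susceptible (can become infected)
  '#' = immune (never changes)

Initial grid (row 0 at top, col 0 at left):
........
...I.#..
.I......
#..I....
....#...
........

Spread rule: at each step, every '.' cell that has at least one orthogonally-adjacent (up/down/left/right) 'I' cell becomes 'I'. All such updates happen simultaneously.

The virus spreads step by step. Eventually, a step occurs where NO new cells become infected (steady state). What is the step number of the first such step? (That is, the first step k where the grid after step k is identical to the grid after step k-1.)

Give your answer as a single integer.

Step 0 (initial): 3 infected
Step 1: +11 new -> 14 infected
Step 2: +9 new -> 23 infected
Step 3: +9 new -> 32 infected
Step 4: +6 new -> 38 infected
Step 5: +5 new -> 43 infected
Step 6: +2 new -> 45 infected
Step 7: +0 new -> 45 infected

Answer: 7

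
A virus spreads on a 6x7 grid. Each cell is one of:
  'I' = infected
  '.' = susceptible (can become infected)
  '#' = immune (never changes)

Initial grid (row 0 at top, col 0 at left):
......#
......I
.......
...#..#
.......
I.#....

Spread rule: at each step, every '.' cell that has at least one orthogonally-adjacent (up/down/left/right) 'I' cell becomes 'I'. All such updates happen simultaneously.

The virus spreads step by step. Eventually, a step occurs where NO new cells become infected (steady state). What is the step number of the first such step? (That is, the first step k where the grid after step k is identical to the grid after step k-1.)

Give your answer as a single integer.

Answer: 7

Derivation:
Step 0 (initial): 2 infected
Step 1: +4 new -> 6 infected
Step 2: +5 new -> 11 infected
Step 3: +7 new -> 18 infected
Step 4: +9 new -> 27 infected
Step 5: +8 new -> 35 infected
Step 6: +3 new -> 38 infected
Step 7: +0 new -> 38 infected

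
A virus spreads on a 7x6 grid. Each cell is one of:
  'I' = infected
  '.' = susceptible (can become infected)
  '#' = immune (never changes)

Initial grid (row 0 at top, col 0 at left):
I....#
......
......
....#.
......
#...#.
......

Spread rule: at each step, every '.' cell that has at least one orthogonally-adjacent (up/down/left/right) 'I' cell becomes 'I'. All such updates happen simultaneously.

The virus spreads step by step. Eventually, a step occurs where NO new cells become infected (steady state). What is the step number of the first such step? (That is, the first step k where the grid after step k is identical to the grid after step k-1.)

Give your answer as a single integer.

Step 0 (initial): 1 infected
Step 1: +2 new -> 3 infected
Step 2: +3 new -> 6 infected
Step 3: +4 new -> 10 infected
Step 4: +5 new -> 15 infected
Step 5: +4 new -> 19 infected
Step 6: +5 new -> 24 infected
Step 7: +4 new -> 28 infected
Step 8: +5 new -> 33 infected
Step 9: +2 new -> 35 infected
Step 10: +2 new -> 37 infected
Step 11: +1 new -> 38 infected
Step 12: +0 new -> 38 infected

Answer: 12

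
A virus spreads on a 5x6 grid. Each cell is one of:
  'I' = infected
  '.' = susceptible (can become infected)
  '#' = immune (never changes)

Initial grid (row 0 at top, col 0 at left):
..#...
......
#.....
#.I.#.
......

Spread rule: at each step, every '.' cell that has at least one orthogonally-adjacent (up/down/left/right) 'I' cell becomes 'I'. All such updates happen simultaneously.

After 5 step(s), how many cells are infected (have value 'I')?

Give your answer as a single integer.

Step 0 (initial): 1 infected
Step 1: +4 new -> 5 infected
Step 2: +5 new -> 10 infected
Step 3: +5 new -> 15 infected
Step 4: +6 new -> 21 infected
Step 5: +4 new -> 25 infected

Answer: 25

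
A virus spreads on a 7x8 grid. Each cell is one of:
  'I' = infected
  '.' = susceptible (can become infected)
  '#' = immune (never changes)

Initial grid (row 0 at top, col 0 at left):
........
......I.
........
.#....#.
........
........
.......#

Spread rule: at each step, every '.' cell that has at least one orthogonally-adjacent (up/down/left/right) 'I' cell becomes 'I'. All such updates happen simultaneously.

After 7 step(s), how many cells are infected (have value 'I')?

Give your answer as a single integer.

Step 0 (initial): 1 infected
Step 1: +4 new -> 5 infected
Step 2: +5 new -> 10 infected
Step 3: +5 new -> 15 infected
Step 4: +6 new -> 21 infected
Step 5: +8 new -> 29 infected
Step 6: +8 new -> 37 infected
Step 7: +6 new -> 43 infected

Answer: 43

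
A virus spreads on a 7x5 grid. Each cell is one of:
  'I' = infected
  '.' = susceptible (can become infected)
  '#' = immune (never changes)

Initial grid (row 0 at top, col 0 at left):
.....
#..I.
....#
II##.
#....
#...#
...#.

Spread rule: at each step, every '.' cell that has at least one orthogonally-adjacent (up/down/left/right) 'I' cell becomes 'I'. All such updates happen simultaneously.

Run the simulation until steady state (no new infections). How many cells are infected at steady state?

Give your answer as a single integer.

Step 0 (initial): 3 infected
Step 1: +7 new -> 10 infected
Step 2: +6 new -> 16 infected
Step 3: +4 new -> 20 infected
Step 4: +5 new -> 25 infected
Step 5: +1 new -> 26 infected
Step 6: +0 new -> 26 infected

Answer: 26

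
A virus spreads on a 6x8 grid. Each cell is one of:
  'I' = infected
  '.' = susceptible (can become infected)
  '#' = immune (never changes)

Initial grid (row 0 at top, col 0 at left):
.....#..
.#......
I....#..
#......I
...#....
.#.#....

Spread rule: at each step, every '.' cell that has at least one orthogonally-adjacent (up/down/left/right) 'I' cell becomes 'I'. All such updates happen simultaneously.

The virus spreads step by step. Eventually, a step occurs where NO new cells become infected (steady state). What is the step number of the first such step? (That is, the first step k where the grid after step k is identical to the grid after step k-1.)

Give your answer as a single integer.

Answer: 7

Derivation:
Step 0 (initial): 2 infected
Step 1: +5 new -> 7 infected
Step 2: +8 new -> 15 infected
Step 3: +10 new -> 25 infected
Step 4: +10 new -> 35 infected
Step 5: +5 new -> 40 infected
Step 6: +1 new -> 41 infected
Step 7: +0 new -> 41 infected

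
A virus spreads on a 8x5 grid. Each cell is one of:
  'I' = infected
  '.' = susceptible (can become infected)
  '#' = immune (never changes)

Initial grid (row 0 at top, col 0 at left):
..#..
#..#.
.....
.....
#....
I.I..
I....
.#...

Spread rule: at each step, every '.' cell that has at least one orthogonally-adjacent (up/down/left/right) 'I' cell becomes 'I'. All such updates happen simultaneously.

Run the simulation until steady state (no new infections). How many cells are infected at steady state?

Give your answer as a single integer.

Step 0 (initial): 3 infected
Step 1: +6 new -> 9 infected
Step 2: +6 new -> 15 infected
Step 3: +6 new -> 21 infected
Step 4: +6 new -> 27 infected
Step 5: +3 new -> 30 infected
Step 6: +2 new -> 32 infected
Step 7: +2 new -> 34 infected
Step 8: +1 new -> 35 infected
Step 9: +0 new -> 35 infected

Answer: 35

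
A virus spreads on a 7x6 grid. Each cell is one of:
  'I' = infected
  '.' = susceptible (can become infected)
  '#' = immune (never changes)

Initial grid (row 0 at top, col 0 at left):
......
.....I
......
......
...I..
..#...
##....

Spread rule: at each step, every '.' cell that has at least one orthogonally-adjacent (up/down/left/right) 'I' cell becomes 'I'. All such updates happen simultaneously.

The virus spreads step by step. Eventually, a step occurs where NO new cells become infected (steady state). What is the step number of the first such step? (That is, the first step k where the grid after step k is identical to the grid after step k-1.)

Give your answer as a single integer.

Answer: 7

Derivation:
Step 0 (initial): 2 infected
Step 1: +7 new -> 9 infected
Step 2: +11 new -> 20 infected
Step 3: +9 new -> 29 infected
Step 4: +6 new -> 35 infected
Step 5: +3 new -> 38 infected
Step 6: +1 new -> 39 infected
Step 7: +0 new -> 39 infected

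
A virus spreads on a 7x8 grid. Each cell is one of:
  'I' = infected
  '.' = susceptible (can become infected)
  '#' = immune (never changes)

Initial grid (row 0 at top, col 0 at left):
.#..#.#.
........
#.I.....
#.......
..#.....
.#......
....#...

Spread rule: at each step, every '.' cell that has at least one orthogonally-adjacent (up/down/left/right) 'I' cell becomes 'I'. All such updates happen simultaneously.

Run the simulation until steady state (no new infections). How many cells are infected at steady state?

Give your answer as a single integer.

Step 0 (initial): 1 infected
Step 1: +4 new -> 5 infected
Step 2: +6 new -> 11 infected
Step 3: +7 new -> 18 infected
Step 4: +7 new -> 25 infected
Step 5: +9 new -> 34 infected
Step 6: +6 new -> 40 infected
Step 7: +5 new -> 45 infected
Step 8: +2 new -> 47 infected
Step 9: +1 new -> 48 infected
Step 10: +0 new -> 48 infected

Answer: 48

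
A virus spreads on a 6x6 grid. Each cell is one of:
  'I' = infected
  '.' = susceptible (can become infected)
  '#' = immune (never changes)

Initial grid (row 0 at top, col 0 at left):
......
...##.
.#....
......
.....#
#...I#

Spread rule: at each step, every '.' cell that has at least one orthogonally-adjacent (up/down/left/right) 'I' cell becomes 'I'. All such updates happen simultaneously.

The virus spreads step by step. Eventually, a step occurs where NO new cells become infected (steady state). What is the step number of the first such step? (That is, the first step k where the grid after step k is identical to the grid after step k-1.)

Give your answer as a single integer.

Answer: 10

Derivation:
Step 0 (initial): 1 infected
Step 1: +2 new -> 3 infected
Step 2: +3 new -> 6 infected
Step 3: +5 new -> 11 infected
Step 4: +4 new -> 15 infected
Step 5: +4 new -> 19 infected
Step 6: +3 new -> 22 infected
Step 7: +4 new -> 26 infected
Step 8: +3 new -> 29 infected
Step 9: +1 new -> 30 infected
Step 10: +0 new -> 30 infected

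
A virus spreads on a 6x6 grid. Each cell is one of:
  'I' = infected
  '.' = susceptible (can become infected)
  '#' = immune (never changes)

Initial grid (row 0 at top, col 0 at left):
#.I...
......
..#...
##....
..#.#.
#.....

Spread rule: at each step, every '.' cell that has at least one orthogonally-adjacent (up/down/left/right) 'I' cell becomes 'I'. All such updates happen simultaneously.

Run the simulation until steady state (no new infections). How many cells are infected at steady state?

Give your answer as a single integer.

Step 0 (initial): 1 infected
Step 1: +3 new -> 4 infected
Step 2: +3 new -> 7 infected
Step 3: +5 new -> 12 infected
Step 4: +4 new -> 16 infected
Step 5: +4 new -> 20 infected
Step 6: +2 new -> 22 infected
Step 7: +3 new -> 25 infected
Step 8: +2 new -> 27 infected
Step 9: +1 new -> 28 infected
Step 10: +1 new -> 29 infected
Step 11: +0 new -> 29 infected

Answer: 29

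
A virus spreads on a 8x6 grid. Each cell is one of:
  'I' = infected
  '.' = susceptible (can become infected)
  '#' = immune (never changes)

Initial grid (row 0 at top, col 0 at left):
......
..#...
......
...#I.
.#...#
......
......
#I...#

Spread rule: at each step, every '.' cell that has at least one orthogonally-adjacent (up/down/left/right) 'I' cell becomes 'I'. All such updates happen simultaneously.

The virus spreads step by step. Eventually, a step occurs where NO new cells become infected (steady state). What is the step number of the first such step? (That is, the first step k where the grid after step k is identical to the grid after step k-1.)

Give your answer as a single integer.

Step 0 (initial): 2 infected
Step 1: +5 new -> 7 infected
Step 2: +9 new -> 16 infected
Step 3: +12 new -> 28 infected
Step 4: +6 new -> 34 infected
Step 5: +5 new -> 39 infected
Step 6: +2 new -> 41 infected
Step 7: +1 new -> 42 infected
Step 8: +0 new -> 42 infected

Answer: 8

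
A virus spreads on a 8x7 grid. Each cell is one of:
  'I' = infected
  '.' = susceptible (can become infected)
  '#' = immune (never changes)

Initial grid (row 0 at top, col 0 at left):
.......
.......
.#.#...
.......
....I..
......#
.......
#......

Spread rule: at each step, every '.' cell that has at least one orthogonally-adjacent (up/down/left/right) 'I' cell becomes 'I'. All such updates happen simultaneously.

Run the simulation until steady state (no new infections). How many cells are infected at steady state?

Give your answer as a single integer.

Answer: 52

Derivation:
Step 0 (initial): 1 infected
Step 1: +4 new -> 5 infected
Step 2: +8 new -> 13 infected
Step 3: +9 new -> 22 infected
Step 4: +12 new -> 34 infected
Step 5: +9 new -> 43 infected
Step 6: +6 new -> 49 infected
Step 7: +2 new -> 51 infected
Step 8: +1 new -> 52 infected
Step 9: +0 new -> 52 infected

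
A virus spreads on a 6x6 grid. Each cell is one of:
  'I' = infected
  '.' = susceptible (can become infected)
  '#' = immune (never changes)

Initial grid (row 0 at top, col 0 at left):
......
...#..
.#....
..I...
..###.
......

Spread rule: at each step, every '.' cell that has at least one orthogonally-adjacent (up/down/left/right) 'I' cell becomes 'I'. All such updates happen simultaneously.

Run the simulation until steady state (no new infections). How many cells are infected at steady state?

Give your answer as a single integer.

Step 0 (initial): 1 infected
Step 1: +3 new -> 4 infected
Step 2: +5 new -> 9 infected
Step 3: +7 new -> 16 infected
Step 4: +8 new -> 24 infected
Step 5: +5 new -> 29 infected
Step 6: +2 new -> 31 infected
Step 7: +0 new -> 31 infected

Answer: 31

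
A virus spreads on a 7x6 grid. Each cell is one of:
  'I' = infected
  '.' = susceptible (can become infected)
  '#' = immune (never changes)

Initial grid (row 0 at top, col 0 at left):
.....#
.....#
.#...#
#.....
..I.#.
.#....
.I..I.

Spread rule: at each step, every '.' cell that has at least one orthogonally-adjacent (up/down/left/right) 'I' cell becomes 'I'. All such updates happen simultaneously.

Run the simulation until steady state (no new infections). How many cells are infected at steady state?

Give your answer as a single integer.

Step 0 (initial): 3 infected
Step 1: +9 new -> 12 infected
Step 2: +7 new -> 19 infected
Step 3: +4 new -> 23 infected
Step 4: +5 new -> 28 infected
Step 5: +4 new -> 32 infected
Step 6: +3 new -> 35 infected
Step 7: +0 new -> 35 infected

Answer: 35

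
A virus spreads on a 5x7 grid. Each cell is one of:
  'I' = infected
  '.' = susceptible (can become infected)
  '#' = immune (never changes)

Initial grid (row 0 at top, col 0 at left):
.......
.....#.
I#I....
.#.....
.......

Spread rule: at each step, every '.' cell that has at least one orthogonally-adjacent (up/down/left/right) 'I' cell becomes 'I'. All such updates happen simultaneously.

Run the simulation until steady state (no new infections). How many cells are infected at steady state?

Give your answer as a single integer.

Step 0 (initial): 2 infected
Step 1: +5 new -> 7 infected
Step 2: +8 new -> 15 infected
Step 3: +7 new -> 22 infected
Step 4: +4 new -> 26 infected
Step 5: +4 new -> 30 infected
Step 6: +2 new -> 32 infected
Step 7: +0 new -> 32 infected

Answer: 32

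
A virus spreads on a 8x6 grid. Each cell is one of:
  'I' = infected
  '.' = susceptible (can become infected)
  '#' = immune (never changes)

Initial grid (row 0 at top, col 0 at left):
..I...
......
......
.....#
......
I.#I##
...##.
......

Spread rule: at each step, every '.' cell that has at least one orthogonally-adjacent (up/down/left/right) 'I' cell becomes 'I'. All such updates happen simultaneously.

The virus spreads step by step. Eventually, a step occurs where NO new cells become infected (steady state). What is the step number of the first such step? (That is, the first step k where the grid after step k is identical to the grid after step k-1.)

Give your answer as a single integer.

Step 0 (initial): 3 infected
Step 1: +7 new -> 10 infected
Step 2: +12 new -> 22 infected
Step 3: +12 new -> 34 infected
Step 4: +3 new -> 37 infected
Step 5: +2 new -> 39 infected
Step 6: +1 new -> 40 infected
Step 7: +1 new -> 41 infected
Step 8: +1 new -> 42 infected
Step 9: +0 new -> 42 infected

Answer: 9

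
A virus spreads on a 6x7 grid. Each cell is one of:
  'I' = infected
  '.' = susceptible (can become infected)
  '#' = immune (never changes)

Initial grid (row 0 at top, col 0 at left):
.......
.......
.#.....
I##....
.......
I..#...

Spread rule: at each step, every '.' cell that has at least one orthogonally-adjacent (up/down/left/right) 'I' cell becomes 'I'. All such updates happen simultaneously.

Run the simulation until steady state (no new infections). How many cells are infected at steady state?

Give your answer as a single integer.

Answer: 38

Derivation:
Step 0 (initial): 2 infected
Step 1: +3 new -> 5 infected
Step 2: +3 new -> 8 infected
Step 3: +3 new -> 11 infected
Step 4: +3 new -> 14 infected
Step 5: +5 new -> 19 infected
Step 6: +6 new -> 25 infected
Step 7: +6 new -> 31 infected
Step 8: +5 new -> 36 infected
Step 9: +2 new -> 38 infected
Step 10: +0 new -> 38 infected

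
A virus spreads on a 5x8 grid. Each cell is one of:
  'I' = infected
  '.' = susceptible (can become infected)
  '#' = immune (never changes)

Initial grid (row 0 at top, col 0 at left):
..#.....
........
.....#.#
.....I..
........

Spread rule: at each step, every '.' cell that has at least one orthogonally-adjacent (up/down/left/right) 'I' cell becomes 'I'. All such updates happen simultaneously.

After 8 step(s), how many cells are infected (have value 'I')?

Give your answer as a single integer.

Step 0 (initial): 1 infected
Step 1: +3 new -> 4 infected
Step 2: +6 new -> 10 infected
Step 3: +6 new -> 16 infected
Step 4: +8 new -> 24 infected
Step 5: +7 new -> 31 infected
Step 6: +3 new -> 34 infected
Step 7: +2 new -> 36 infected
Step 8: +1 new -> 37 infected

Answer: 37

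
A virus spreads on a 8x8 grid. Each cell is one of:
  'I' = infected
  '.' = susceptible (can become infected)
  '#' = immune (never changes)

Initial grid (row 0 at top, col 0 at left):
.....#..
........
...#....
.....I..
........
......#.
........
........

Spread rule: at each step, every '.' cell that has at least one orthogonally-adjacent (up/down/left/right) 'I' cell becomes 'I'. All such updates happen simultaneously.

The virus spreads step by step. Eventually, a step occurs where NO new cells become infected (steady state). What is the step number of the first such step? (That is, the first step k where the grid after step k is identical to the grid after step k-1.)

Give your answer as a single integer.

Answer: 10

Derivation:
Step 0 (initial): 1 infected
Step 1: +4 new -> 5 infected
Step 2: +8 new -> 13 infected
Step 3: +8 new -> 21 infected
Step 4: +12 new -> 33 infected
Step 5: +11 new -> 44 infected
Step 6: +8 new -> 52 infected
Step 7: +5 new -> 57 infected
Step 8: +3 new -> 60 infected
Step 9: +1 new -> 61 infected
Step 10: +0 new -> 61 infected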